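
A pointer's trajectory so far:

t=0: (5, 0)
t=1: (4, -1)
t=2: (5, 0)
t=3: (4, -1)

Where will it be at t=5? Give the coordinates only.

The jumps are (-1, -1), (+1, +1), (-1, -1) — a geometric progression with ratio -1.
step 4: (4, -1) + (+1, +1) → (5, 0)
step 5: (5, 0) + (-1, -1) → (4, -1)

(4, -1)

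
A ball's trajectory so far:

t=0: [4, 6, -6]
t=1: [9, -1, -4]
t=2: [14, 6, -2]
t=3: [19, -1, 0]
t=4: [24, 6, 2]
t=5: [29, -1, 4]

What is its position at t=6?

[34, 6, 6]

The first coordinate changes by +5 each step, so at step 6 it is 4 + 6·(5) = 34.
The second coordinate repeats the cycle [6, -1] with period 2; step 6 mod 2 = 0, giving 6.
The third coordinate changes by +2 each step, so at step 6 it is -6 + 6·(2) = 6.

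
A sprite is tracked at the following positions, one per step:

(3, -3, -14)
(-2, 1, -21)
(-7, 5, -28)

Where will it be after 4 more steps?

The position changes by (-5, +4, -7) every step.
step 3: (-7, 5, -28) + (-5, +4, -7) → (-12, 9, -35)
step 4: (-12, 9, -35) + (-5, +4, -7) → (-17, 13, -42)
step 5: (-17, 13, -42) + (-5, +4, -7) → (-22, 17, -49)
step 6: (-22, 17, -49) + (-5, +4, -7) → (-27, 21, -56)

(-27, 21, -56)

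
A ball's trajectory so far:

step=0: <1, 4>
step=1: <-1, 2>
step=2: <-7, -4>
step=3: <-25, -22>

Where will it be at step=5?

<-241, -238>

The jumps are <-2, -2>, <-6, -6>, <-18, -18> — a geometric progression with ratio 3.
step 4: <-25, -22> + <-54, -54> → <-79, -76>
step 5: <-79, -76> + <-162, -162> → <-241, -238>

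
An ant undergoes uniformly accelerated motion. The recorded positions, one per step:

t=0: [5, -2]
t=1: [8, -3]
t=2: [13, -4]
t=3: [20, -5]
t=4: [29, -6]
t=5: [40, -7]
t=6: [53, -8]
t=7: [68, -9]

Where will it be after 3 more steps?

Successive displacements: [+3, -1], [+5, -1], [+7, -1], [+9, -1], [+11, -1], [+13, -1], [+15, -1] — each changes by [+2, +0].
step 8: [68, -9] + [+17, -1] → [85, -10]
step 9: [85, -10] + [+19, -1] → [104, -11]
step 10: [104, -11] + [+21, -1] → [125, -12]

[125, -12]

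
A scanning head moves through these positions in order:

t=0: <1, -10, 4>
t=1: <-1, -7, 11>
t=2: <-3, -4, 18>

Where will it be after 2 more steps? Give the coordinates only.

Each step adds <-2, +3, +7> to the position.
step 3: <-3, -4, 18> + <-2, +3, +7> → <-5, -1, 25>
step 4: <-5, -1, 25> + <-2, +3, +7> → <-7, 2, 32>

<-7, 2, 32>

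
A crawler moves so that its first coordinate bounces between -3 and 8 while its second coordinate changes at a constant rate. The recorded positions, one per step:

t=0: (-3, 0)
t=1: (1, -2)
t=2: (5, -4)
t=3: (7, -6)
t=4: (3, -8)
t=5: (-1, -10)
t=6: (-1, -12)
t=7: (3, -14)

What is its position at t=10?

(1, -20)

The first coordinate reflects between -3 and 8, moving 4 per step.
  step 8: 3 → 7
  step 9: 7 → 5
  step 10: 5 → 1
The second coordinate changes by -2 each step: at step 10 it is -20.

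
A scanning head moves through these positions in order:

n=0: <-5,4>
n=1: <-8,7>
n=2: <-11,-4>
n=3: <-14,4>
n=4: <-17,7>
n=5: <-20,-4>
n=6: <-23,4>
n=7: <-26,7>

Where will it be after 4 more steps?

First: linear, -3 per step → -38 at step 11.
Second: cycles through 4, 7, -4 every 3 steps. Step 11 lands at position 2 of the cycle → -4.

<-38,-4>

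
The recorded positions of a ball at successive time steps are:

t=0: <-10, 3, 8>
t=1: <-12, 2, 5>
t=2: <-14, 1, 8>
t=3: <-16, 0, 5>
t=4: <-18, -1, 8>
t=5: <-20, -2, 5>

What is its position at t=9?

<-28, -6, 5>

The first coordinate changes by -2 each step, so at step 9 it is -10 + 9·(-2) = -28.
The second coordinate changes by -1 each step, so at step 9 it is 3 + 9·(-1) = -6.
The third coordinate repeats the cycle [8, 5] with period 2; step 9 mod 2 = 1, giving 5.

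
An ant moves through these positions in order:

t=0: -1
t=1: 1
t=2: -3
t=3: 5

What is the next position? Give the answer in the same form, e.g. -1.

Consecutive displacements +2, -4, +8 scale by a factor of -2 each step.
step 4: 5 − 16 → -11

-11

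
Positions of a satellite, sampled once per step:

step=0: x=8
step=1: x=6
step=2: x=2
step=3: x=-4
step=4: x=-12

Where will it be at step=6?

Successive displacements: -2, -4, -6, -8 — each changes by -2.
step 5: -12 − 10 → x=-22
step 6: -22 − 12 → x=-34

x=-34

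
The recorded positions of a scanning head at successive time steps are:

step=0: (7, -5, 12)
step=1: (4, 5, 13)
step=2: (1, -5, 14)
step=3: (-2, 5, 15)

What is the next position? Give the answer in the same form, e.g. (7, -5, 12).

First: linear, -3 per step → -5 at step 4.
Second: cycles through -5, 5 every 2 steps. Step 4 lands at position 0 of the cycle → -5.
Third: linear, +1 per step → 16 at step 4.

(-5, -5, 16)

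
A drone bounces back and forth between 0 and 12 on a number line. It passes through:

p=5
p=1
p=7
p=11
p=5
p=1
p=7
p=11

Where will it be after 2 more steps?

p=1

The value reflects between 0 and 12, moving 6 per step.
  step 8: 11 → 5
  step 9: 5 → 1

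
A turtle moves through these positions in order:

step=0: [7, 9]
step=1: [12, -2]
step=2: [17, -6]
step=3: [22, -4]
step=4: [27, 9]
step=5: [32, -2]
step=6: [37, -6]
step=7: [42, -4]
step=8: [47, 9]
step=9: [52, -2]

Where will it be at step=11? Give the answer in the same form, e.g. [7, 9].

First: linear, +5 per step → 62 at step 11.
Second: cycles through 9, -2, -6, -4 every 4 steps. Step 11 lands at position 3 of the cycle → -4.

[62, -4]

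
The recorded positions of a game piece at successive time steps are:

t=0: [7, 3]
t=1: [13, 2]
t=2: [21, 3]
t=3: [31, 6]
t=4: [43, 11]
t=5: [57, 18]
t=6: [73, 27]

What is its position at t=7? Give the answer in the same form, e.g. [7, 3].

Successive displacements: [+6, -1], [+8, +1], [+10, +3], [+12, +5], [+14, +7], [+16, +9] — each changes by [+2, +2].
step 7: [73, 27] + [+18, +11] → [91, 38]

[91, 38]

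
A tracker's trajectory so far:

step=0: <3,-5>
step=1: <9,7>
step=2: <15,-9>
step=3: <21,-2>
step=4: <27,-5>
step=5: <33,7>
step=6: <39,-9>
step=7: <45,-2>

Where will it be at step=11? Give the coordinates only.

<69,-2>

The first coordinate changes by +6 each step, so at step 11 it is 3 + 11·(6) = 69.
The second coordinate repeats the cycle [-5, 7, -9, -2] with period 4; step 11 mod 4 = 3, giving -2.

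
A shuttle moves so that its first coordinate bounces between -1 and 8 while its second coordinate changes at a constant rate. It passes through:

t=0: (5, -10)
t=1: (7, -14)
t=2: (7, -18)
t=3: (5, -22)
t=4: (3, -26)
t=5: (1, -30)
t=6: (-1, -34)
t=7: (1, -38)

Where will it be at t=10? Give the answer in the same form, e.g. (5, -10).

The first coordinate travels 2 per step and bounces off the walls at -1 and 8.
  step 8: 1 → 3
  step 9: 3 → 5
  step 10: 5 → 7
The second coordinate changes by -4 each step: at step 10 it is -50.

(7, -50)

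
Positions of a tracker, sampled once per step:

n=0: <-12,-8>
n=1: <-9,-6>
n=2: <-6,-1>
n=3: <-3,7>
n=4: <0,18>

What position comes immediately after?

First differences are <+3,+2>, <+3,+5>, <+3,+8>, <+3,+11>; their common second difference is <+0,+3> (constant acceleration).
step 5: <0,18> + <+3,+14> → <3,32>

<3,32>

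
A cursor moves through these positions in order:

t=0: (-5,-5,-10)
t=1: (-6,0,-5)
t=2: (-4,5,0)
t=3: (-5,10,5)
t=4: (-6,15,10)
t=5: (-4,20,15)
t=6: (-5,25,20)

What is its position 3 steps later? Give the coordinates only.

(-5,40,35)

First: cycles through -5, -6, -4 every 3 steps. Step 9 lands at position 0 of the cycle → -5.
Second: linear, +5 per step → 40 at step 9.
Third: linear, +5 per step → 35 at step 9.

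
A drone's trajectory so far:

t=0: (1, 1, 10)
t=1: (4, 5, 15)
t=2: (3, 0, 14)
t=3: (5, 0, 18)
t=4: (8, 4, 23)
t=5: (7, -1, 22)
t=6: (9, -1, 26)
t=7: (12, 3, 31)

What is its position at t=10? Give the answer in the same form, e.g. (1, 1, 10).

(16, 2, 39)

The moves between consecutive positions are (+3, +4, +5), (-1, -5, -1), (+2, +0, +4), (+3, +4, +5), (-1, -5, -1), (+2, +0, +4), (+3, +4, +5); they repeat the 3-cycle [(+3, +4, +5), (-1, -5, -1), (+2, +0, +4)].
step 8: apply (-1, -5, -1) → (11, -2, 30)
step 9: apply (+2, +0, +4) → (13, -2, 34)
step 10: apply (+3, +4, +5) → (16, 2, 39)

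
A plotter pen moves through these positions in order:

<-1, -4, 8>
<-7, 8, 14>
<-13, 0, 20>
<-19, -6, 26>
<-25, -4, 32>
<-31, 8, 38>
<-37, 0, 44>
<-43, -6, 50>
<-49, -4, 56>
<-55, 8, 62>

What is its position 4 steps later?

<-79, 8, 86>

First: linear, -6 per step → -79 at step 13.
Second: cycles through -4, 8, 0, -6 every 4 steps. Step 13 lands at position 1 of the cycle → 8.
Third: linear, +6 per step → 86 at step 13.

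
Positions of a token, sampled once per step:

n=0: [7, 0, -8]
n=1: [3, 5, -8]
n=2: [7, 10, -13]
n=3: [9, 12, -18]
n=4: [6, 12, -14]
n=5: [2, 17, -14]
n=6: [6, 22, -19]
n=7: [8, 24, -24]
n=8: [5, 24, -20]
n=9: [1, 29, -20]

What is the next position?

[5, 34, -25]

The moves between consecutive positions are [-4, +5, +0], [+4, +5, -5], [+2, +2, -5], [-3, +0, +4], [-4, +5, +0], [+4, +5, -5], [+2, +2, -5], [-3, +0, +4], [-4, +5, +0]; they repeat the 4-cycle [[-4, +5, +0], [+4, +5, -5], [+2, +2, -5], [-3, +0, +4]].
step 10: apply [+4, +5, -5] → [5, 34, -25]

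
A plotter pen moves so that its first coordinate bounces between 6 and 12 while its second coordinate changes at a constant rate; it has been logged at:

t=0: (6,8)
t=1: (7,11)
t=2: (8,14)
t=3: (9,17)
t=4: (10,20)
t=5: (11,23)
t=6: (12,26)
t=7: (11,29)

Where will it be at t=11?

The first coordinate reflects between 6 and 12, moving 1 per step.
  step 8: 11 → 10
  step 9: 10 → 9
  step 10: 9 → 8
  step 11: 8 → 7
The second coordinate changes by +3 each step: at step 11 it is 41.

(7,41)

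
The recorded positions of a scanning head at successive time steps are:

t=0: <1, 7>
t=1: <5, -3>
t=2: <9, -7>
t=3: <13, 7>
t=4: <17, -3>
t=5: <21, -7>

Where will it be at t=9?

<37, 7>

The first coordinate changes by +4 each step, so at step 9 it is 1 + 9·(4) = 37.
The second coordinate repeats the cycle [7, -3, -7] with period 3; step 9 mod 3 = 0, giving 7.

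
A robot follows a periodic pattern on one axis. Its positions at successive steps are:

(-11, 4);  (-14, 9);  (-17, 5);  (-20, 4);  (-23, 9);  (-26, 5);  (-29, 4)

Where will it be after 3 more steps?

First: linear, -3 per step → -38 at step 9.
Second: cycles through 4, 9, 5 every 3 steps. Step 9 lands at position 0 of the cycle → 4.

(-38, 4)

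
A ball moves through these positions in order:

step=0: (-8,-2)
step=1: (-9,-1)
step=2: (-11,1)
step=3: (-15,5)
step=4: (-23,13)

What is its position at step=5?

(-39,29)

Step-to-step displacements: (-1,+1), (-2,+2), (-4,+4), (-8,+8); each is 2× the previous.
step 5: (-23,13) + (-16,+16) → (-39,29)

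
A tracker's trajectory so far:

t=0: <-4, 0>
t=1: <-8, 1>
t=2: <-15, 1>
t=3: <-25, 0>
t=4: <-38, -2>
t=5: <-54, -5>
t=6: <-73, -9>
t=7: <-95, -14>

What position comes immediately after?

<-120, -20>

Taking differences between consecutive positions: <-4, +1>, <-7, +0>, <-10, -1>, <-13, -2>, <-16, -3>, <-19, -4>, <-22, -5>. These grow by <-3, -1> each step.
step 8: <-95, -14> + <-25, -6> → <-120, -20>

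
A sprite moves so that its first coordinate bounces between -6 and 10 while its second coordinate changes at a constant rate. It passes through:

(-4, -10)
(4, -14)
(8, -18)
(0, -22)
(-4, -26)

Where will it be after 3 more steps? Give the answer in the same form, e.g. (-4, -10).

(0, -38)

The first coordinate reflects between -6 and 10, moving 8 per step.
  step 5: -4 → 4
  step 6: 4 → 8
  step 7: 8 → 0
The second coordinate changes by -4 each step: at step 7 it is -38.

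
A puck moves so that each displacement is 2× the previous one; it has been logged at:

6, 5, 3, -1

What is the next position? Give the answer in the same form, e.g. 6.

Consecutive displacements -1, -2, -4 scale by a factor of 2 each step.
step 4: -1 − 8 → -9

-9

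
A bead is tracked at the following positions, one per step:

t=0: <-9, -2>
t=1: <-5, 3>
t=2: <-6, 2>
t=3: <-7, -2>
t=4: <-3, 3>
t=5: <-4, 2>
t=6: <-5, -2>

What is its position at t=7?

Step-to-step displacements: <+4, +5>, <-1, -1>, <-1, -4>, <+4, +5>, <-1, -1>, <-1, -4> — a repeating cycle of length 3.
step 7: apply <+4, +5> → <-1, 3>

<-1, 3>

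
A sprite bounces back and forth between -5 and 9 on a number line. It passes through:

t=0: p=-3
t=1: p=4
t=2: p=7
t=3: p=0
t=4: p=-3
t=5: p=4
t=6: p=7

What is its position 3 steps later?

p=4

The value reflects between -5 and 9, moving 7 per step.
  step 7: 7 → 0
  step 8: 0 → -3
  step 9: -3 → 4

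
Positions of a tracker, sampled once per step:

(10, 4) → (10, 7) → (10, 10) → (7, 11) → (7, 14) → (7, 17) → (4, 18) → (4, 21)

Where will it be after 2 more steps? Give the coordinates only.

(1, 25)

Step-to-step displacements: (+0, +3), (+0, +3), (-3, +1), (+0, +3), (+0, +3), (-3, +1), (+0, +3) — a repeating cycle of length 3.
step 8: apply (+0, +3) → (4, 24)
step 9: apply (-3, +1) → (1, 25)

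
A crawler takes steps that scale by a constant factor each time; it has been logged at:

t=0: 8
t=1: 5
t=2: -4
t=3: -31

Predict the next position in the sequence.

-112

The jumps are -3, -9, -27 — a geometric progression with ratio 3.
step 4: -31 − 81 → -112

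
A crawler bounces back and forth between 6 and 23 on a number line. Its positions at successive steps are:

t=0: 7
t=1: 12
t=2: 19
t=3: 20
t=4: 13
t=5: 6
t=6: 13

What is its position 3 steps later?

The value travels 7 per step and bounces off the walls at 6 and 23.
  step 7: 13 → 20
  step 8: 20 → 19
  step 9: 19 → 12

12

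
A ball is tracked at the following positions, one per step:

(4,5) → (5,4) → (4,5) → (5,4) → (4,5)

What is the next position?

(5,4)

Consecutive displacements (+1,-1), (-1,+1), (+1,-1), (-1,+1) scale by a factor of -1 each step.
step 5: (4,5) + (+1,-1) → (5,4)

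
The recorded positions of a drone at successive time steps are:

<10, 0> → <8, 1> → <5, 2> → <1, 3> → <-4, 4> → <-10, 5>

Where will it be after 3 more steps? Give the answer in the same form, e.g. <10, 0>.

Successive displacements: <-2, +1>, <-3, +1>, <-4, +1>, <-5, +1>, <-6, +1> — each changes by <-1, +0>.
step 6: <-10, 5> + <-7, +1> → <-17, 6>
step 7: <-17, 6> + <-8, +1> → <-25, 7>
step 8: <-25, 7> + <-9, +1> → <-34, 8>

<-34, 8>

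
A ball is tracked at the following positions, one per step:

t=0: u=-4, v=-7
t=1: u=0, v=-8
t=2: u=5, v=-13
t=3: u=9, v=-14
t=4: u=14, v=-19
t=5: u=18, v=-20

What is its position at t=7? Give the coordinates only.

u=27, v=-26

Differencing gives (+4,-1), (+5,-5), (+4,-1), (+5,-5), (+4,-1). This is the pattern (+4,-1), (+5,-5) repeated.
step 6: apply (+5,-5) → u=23, v=-25
step 7: apply (+4,-1) → u=27, v=-26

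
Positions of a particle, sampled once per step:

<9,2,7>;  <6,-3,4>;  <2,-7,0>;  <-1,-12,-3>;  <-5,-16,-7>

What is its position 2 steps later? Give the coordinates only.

<-12,-25,-14>

Step-to-step displacements: <-3,-5,-3>, <-4,-4,-4>, <-3,-5,-3>, <-4,-4,-4> — a repeating cycle of length 2.
step 5: apply <-3,-5,-3> → <-8,-21,-10>
step 6: apply <-4,-4,-4> → <-12,-25,-14>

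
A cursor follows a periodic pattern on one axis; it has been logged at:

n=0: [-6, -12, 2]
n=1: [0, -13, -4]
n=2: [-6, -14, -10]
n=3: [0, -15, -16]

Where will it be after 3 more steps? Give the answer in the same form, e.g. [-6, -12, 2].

First: cycles through -6, 0 every 2 steps. Step 6 lands at position 0 of the cycle → -6.
Second: linear, -1 per step → -18 at step 6.
Third: linear, -6 per step → -34 at step 6.

[-6, -18, -34]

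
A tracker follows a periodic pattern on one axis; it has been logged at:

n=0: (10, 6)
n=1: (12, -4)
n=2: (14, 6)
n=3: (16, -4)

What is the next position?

(18, 6)

The first coordinate changes by +2 each step, so at step 4 it is 10 + 4·(2) = 18.
The second coordinate repeats the cycle [6, -4] with period 2; step 4 mod 2 = 0, giving 6.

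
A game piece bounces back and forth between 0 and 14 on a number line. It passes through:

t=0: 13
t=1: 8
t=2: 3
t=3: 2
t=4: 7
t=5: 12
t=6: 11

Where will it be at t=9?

The value reflects between 0 and 14, moving 5 per step.
  step 7: 11 → 6
  step 8: 6 → 1
  step 9: 1 → 4

4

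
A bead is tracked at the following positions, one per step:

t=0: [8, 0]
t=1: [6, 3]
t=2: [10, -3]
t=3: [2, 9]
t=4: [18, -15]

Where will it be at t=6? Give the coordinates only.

Step-to-step displacements: [-2, +3], [+4, -6], [-8, +12], [+16, -24]; each is -2× the previous.
step 5: [18, -15] + [-32, +48] → [-14, 33]
step 6: [-14, 33] + [+64, -96] → [50, -63]

[50, -63]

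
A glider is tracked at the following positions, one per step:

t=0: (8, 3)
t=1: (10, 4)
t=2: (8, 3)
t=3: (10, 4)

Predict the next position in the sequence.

Step-to-step displacements: (+2, +1), (-2, -1), (+2, +1); each is -1× the previous.
step 4: (10, 4) + (-2, -1) → (8, 3)

(8, 3)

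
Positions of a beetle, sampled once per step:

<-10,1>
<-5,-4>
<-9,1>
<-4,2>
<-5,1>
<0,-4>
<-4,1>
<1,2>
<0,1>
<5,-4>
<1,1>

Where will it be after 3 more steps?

<10,-4>

Step-to-step displacements: <+5,-5>, <-4,+5>, <+5,+1>, <-1,-1>, <+5,-5>, <-4,+5>, <+5,+1>, <-1,-1>, <+5,-5>, <-4,+5> — a repeating cycle of length 4.
step 11: apply <+5,+1> → <6,2>
step 12: apply <-1,-1> → <5,1>
step 13: apply <+5,-5> → <10,-4>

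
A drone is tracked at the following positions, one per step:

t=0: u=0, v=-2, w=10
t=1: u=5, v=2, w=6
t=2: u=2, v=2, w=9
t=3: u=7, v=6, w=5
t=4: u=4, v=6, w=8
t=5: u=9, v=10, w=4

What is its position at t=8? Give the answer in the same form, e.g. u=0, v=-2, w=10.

Step-to-step displacements: (+5, +4, -4), (-3, +0, +3), (+5, +4, -4), (-3, +0, +3), (+5, +4, -4) — a repeating cycle of length 2.
step 6: apply (-3, +0, +3) → u=6, v=10, w=7
step 7: apply (+5, +4, -4) → u=11, v=14, w=3
step 8: apply (-3, +0, +3) → u=8, v=14, w=6

u=8, v=14, w=6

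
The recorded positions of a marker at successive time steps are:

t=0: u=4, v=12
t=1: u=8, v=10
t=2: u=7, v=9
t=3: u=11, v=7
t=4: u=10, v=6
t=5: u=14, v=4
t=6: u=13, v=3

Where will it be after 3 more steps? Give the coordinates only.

u=20, v=-2

Step-to-step displacements: (+4, -2), (-1, -1), (+4, -2), (-1, -1), (+4, -2), (-1, -1) — a repeating cycle of length 2.
step 7: apply (+4, -2) → u=17, v=1
step 8: apply (-1, -1) → u=16, v=0
step 9: apply (+4, -2) → u=20, v=-2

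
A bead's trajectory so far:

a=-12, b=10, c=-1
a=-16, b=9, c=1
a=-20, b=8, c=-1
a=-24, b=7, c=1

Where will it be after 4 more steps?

A: linear, -4 per step → -40 at step 7.
B: linear, -1 per step → 3 at step 7.
C: cycles through -1, 1 every 2 steps. Step 7 lands at position 1 of the cycle → 1.

a=-40, b=3, c=1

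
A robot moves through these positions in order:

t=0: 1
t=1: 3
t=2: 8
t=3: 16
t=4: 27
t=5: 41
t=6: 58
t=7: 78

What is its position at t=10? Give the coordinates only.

156

First differences are +2, +5, +8, +11, +14, +17, +20; their common second difference is +3 (constant acceleration).
step 8: 78 + 23 → 101
step 9: 101 + 26 → 127
step 10: 127 + 29 → 156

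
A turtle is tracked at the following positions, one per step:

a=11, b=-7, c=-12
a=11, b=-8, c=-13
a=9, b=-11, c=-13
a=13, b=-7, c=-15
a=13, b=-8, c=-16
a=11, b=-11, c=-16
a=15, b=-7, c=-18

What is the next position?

a=15, b=-8, c=-19

The moves between consecutive positions are (+0, -1, -1), (-2, -3, +0), (+4, +4, -2), (+0, -1, -1), (-2, -3, +0), (+4, +4, -2); they repeat the 3-cycle [(+0, -1, -1), (-2, -3, +0), (+4, +4, -2)].
step 7: apply (+0, -1, -1) → a=15, b=-8, c=-19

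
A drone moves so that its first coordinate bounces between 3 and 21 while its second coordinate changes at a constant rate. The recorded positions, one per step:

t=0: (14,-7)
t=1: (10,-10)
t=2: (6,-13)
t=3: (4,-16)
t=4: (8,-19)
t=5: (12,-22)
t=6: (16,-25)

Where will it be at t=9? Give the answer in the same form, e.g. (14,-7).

The first coordinate reflects between 3 and 21, moving 4 per step.
  step 7: 16 → 20
  step 8: 20 → 18
  step 9: 18 → 14
The second coordinate changes by -3 each step: at step 9 it is -34.

(14,-34)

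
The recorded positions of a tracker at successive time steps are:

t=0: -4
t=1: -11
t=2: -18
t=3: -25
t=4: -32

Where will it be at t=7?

-53

Constant displacement of -7 per step.
step 5: -32 − 7 → -39
step 6: -39 − 7 → -46
step 7: -46 − 7 → -53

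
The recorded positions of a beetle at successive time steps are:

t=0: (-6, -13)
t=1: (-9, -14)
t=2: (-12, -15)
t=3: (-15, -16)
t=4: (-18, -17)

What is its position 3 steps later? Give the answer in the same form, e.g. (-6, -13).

(-27, -20)

Each step adds (-3, -1) to the position.
step 5: (-18, -17) + (-3, -1) → (-21, -18)
step 6: (-21, -18) + (-3, -1) → (-24, -19)
step 7: (-24, -19) + (-3, -1) → (-27, -20)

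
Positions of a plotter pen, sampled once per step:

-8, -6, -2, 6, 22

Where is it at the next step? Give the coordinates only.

54

Consecutive displacements +2, +4, +8, +16 scale by a factor of 2 each step.
step 5: 22 + 32 → 54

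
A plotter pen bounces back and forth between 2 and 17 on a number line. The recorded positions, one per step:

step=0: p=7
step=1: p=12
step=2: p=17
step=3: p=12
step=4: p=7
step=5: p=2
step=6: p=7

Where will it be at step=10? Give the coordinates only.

p=7

The value reflects between 2 and 17, moving 5 per step.
  step 7: 7 → 12
  step 8: 12 → 17
  step 9: 17 → 12
  step 10: 12 → 7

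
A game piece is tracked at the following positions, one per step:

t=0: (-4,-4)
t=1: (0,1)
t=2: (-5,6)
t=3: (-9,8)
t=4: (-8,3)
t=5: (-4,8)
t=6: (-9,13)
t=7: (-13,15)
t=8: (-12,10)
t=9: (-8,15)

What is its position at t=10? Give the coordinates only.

(-13,20)

Step-to-step displacements: (+4,+5), (-5,+5), (-4,+2), (+1,-5), (+4,+5), (-5,+5), (-4,+2), (+1,-5), (+4,+5) — a repeating cycle of length 4.
step 10: apply (-5,+5) → (-13,20)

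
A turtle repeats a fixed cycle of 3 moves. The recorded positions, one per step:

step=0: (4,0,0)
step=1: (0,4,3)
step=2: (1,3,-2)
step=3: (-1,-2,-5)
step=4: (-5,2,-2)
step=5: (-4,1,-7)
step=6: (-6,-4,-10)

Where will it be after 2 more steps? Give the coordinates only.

Differencing gives (-4,+4,+3), (+1,-1,-5), (-2,-5,-3), (-4,+4,+3), (+1,-1,-5), (-2,-5,-3). This is the pattern (-4,+4,+3), (+1,-1,-5), (-2,-5,-3) repeated.
step 7: apply (-4,+4,+3) → (-10,0,-7)
step 8: apply (+1,-1,-5) → (-9,-1,-12)

(-9,-1,-12)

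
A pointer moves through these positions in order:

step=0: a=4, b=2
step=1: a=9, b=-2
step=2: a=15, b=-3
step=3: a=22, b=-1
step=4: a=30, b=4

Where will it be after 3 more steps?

a=60, b=37

Successive displacements: (+5, -4), (+6, -1), (+7, +2), (+8, +5) — each changes by (+1, +3).
step 5: a=30, b=4 + (+9, +8) → a=39, b=12
step 6: a=39, b=12 + (+10, +11) → a=49, b=23
step 7: a=49, b=23 + (+11, +14) → a=60, b=37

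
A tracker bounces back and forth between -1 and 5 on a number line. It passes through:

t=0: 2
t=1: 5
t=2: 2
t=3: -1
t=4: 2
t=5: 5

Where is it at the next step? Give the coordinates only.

2

The value travels 3 per step and bounces off the walls at -1 and 5.
  step 6: 5 → 2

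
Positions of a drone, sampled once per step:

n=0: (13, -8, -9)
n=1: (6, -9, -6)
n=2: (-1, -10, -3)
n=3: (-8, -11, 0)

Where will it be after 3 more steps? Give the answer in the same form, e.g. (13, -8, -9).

(-29, -14, 9)

The position changes by (-7, -1, +3) every step.
step 4: (-8, -11, 0) + (-7, -1, +3) → (-15, -12, 3)
step 5: (-15, -12, 3) + (-7, -1, +3) → (-22, -13, 6)
step 6: (-22, -13, 6) + (-7, -1, +3) → (-29, -14, 9)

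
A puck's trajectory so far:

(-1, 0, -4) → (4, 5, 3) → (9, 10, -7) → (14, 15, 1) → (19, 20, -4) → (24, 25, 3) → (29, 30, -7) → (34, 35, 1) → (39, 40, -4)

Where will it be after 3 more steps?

First: linear, +5 per step → 54 at step 11.
Second: linear, +5 per step → 55 at step 11.
Third: cycles through -4, 3, -7, 1 every 4 steps. Step 11 lands at position 3 of the cycle → 1.

(54, 55, 1)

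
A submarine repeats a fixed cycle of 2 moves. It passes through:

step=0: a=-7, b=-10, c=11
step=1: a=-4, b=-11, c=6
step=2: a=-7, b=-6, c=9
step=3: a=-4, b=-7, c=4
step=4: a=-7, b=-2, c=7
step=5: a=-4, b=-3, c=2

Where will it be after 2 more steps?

Differencing gives (+3, -1, -5), (-3, +5, +3), (+3, -1, -5), (-3, +5, +3), (+3, -1, -5). This is the pattern (+3, -1, -5), (-3, +5, +3) repeated.
step 6: apply (-3, +5, +3) → a=-7, b=2, c=5
step 7: apply (+3, -1, -5) → a=-4, b=1, c=0

a=-4, b=1, c=0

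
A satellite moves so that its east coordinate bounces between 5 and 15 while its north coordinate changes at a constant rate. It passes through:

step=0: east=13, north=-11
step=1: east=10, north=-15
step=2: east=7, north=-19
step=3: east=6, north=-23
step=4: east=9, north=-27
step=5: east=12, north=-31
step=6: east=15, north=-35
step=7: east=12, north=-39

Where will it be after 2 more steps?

east=6, north=-47

The east coordinate reflects between 5 and 15, moving 3 per step.
  step 8: 12 → 9
  step 9: 9 → 6
The north coordinate changes by -4 each step: at step 9 it is -47.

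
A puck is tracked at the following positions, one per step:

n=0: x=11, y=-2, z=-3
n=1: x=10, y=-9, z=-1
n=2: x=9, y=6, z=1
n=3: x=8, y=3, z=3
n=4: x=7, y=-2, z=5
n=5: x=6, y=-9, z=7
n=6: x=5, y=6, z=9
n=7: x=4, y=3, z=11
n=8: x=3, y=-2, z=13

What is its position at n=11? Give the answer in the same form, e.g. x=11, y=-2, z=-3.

The x coordinate changes by -1 each step, so at step 11 it is 11 + 11·(-1) = 0.
The y coordinate repeats the cycle [-2, -9, 6, 3] with period 4; step 11 mod 4 = 3, giving 3.
The z coordinate changes by +2 each step, so at step 11 it is -3 + 11·(2) = 19.

x=0, y=3, z=19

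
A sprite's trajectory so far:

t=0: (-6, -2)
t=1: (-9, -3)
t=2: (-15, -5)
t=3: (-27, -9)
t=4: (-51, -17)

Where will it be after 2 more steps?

Consecutive displacements (-3, -1), (-6, -2), (-12, -4), (-24, -8) scale by a factor of 2 each step.
step 5: (-51, -17) + (-48, -16) → (-99, -33)
step 6: (-99, -33) + (-96, -32) → (-195, -65)

(-195, -65)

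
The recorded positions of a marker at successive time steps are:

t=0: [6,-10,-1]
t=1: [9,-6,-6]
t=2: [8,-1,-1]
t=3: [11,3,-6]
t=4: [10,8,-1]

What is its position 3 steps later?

Differencing gives [+3,+4,-5], [-1,+5,+5], [+3,+4,-5], [-1,+5,+5]. This is the pattern [+3,+4,-5], [-1,+5,+5] repeated.
step 5: apply [+3,+4,-5] → [13,12,-6]
step 6: apply [-1,+5,+5] → [12,17,-1]
step 7: apply [+3,+4,-5] → [15,21,-6]

[15,21,-6]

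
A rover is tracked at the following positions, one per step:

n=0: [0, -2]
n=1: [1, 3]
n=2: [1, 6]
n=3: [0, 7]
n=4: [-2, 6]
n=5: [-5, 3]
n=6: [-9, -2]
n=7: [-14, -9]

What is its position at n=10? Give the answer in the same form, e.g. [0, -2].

[-35, -42]

Taking differences between consecutive positions: [+1, +5], [+0, +3], [-1, +1], [-2, -1], [-3, -3], [-4, -5], [-5, -7]. These grow by [-1, -2] each step.
step 8: [-14, -9] + [-6, -9] → [-20, -18]
step 9: [-20, -18] + [-7, -11] → [-27, -29]
step 10: [-27, -29] + [-8, -13] → [-35, -42]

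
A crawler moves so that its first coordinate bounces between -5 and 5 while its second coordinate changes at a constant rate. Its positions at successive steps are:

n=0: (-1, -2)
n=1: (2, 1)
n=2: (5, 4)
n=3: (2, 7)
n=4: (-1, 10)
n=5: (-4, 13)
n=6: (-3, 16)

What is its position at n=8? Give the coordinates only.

The first coordinate reflects between -5 and 5, moving 3 per step.
  step 7: -3 → 0
  step 8: 0 → 3
The second coordinate changes by +3 each step: at step 8 it is 22.

(3, 22)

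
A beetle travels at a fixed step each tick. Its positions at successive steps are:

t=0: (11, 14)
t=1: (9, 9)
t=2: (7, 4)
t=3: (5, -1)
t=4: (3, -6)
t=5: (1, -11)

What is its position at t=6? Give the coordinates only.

Constant displacement of (-2, -5) per step.
step 6: (1, -11) + (-2, -5) → (-1, -16)

(-1, -16)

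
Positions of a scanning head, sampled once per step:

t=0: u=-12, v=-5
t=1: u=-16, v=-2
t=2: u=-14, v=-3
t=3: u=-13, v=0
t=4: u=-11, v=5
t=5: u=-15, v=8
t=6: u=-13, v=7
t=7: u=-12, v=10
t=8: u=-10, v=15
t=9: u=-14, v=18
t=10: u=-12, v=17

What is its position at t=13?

u=-13, v=28

The moves between consecutive positions are (-4, +3), (+2, -1), (+1, +3), (+2, +5), (-4, +3), (+2, -1), (+1, +3), (+2, +5), (-4, +3), (+2, -1); they repeat the 4-cycle [(-4, +3), (+2, -1), (+1, +3), (+2, +5)].
step 11: apply (+1, +3) → u=-11, v=20
step 12: apply (+2, +5) → u=-9, v=25
step 13: apply (-4, +3) → u=-13, v=28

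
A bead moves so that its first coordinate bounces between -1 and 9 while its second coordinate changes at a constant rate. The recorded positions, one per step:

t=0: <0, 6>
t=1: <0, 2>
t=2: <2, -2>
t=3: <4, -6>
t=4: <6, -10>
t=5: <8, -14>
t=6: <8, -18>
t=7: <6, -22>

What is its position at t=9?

<2, -30>

The first coordinate travels 2 per step and bounces off the walls at -1 and 9.
  step 8: 6 → 4
  step 9: 4 → 2
The second coordinate changes by -4 each step: at step 9 it is -30.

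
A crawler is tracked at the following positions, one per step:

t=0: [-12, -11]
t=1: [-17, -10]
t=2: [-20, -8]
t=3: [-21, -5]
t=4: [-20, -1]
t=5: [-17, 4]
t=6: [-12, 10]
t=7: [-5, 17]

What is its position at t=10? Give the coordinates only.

Successive displacements: [-5, +1], [-3, +2], [-1, +3], [+1, +4], [+3, +5], [+5, +6], [+7, +7] — each changes by [+2, +1].
step 8: [-5, 17] + [+9, +8] → [4, 25]
step 9: [4, 25] + [+11, +9] → [15, 34]
step 10: [15, 34] + [+13, +10] → [28, 44]

[28, 44]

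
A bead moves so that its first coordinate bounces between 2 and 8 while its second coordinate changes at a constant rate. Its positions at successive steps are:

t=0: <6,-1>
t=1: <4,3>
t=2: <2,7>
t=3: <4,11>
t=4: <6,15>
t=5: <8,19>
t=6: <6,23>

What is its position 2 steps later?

<2,31>

The first coordinate travels 2 per step and bounces off the walls at 2 and 8.
  step 7: 6 → 4
  step 8: 4 → 2
The second coordinate changes by +4 each step: at step 8 it is 31.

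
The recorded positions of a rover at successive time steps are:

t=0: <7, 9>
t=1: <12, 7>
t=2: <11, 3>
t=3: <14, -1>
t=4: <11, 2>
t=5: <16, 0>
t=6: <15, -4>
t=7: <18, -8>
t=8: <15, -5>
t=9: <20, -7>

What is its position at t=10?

<19, -11>

The moves between consecutive positions are <+5, -2>, <-1, -4>, <+3, -4>, <-3, +3>, <+5, -2>, <-1, -4>, <+3, -4>, <-3, +3>, <+5, -2>; they repeat the 4-cycle [<+5, -2>, <-1, -4>, <+3, -4>, <-3, +3>].
step 10: apply <-1, -4> → <19, -11>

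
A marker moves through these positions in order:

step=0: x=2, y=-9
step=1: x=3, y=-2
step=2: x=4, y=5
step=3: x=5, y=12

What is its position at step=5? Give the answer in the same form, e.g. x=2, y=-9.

Constant displacement of (+1, +7) per step.
step 4: x=5, y=12 + (+1, +7) → x=6, y=19
step 5: x=6, y=19 + (+1, +7) → x=7, y=26

x=7, y=26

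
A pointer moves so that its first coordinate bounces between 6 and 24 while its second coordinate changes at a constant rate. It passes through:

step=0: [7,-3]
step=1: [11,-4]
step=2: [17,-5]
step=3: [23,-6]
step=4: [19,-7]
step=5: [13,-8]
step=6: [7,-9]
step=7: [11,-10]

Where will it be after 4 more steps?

[13,-14]

The first coordinate reflects between 6 and 24, moving 6 per step.
  step 8: 11 → 17
  step 9: 17 → 23
  step 10: 23 → 19
  step 11: 19 → 13
The second coordinate changes by -1 each step: at step 11 it is -14.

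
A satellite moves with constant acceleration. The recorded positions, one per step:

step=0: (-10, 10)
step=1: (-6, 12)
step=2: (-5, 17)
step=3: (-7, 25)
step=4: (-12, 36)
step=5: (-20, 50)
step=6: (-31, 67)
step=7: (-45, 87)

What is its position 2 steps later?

Taking differences between consecutive positions: (+4, +2), (+1, +5), (-2, +8), (-5, +11), (-8, +14), (-11, +17), (-14, +20). These grow by (-3, +3) each step.
step 8: (-45, 87) + (-17, +23) → (-62, 110)
step 9: (-62, 110) + (-20, +26) → (-82, 136)

(-82, 136)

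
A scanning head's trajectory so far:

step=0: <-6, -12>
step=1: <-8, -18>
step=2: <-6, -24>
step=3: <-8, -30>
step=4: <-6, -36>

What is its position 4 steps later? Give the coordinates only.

The first coordinate repeats the cycle [-6, -8] with period 2; step 8 mod 2 = 0, giving -6.
The second coordinate changes by -6 each step, so at step 8 it is -12 + 8·(-6) = -60.

<-6, -60>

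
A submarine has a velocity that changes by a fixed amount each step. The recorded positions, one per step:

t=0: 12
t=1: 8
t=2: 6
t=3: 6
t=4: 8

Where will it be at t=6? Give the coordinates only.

18

Taking differences between consecutive positions: -4, -2, +0, +2. These grow by +2 each step.
step 5: 8 + 4 → 12
step 6: 12 + 6 → 18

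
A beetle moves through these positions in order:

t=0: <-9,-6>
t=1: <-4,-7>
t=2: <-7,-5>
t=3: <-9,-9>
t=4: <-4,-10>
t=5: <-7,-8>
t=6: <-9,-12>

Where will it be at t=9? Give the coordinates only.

Step-to-step displacements: <+5,-1>, <-3,+2>, <-2,-4>, <+5,-1>, <-3,+2>, <-2,-4> — a repeating cycle of length 3.
step 7: apply <+5,-1> → <-4,-13>
step 8: apply <-3,+2> → <-7,-11>
step 9: apply <-2,-4> → <-9,-15>

<-9,-15>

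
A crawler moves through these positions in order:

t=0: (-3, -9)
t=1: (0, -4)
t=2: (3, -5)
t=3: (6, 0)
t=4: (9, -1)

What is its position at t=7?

(18, 8)

Differencing gives (+3, +5), (+3, -1), (+3, +5), (+3, -1). This is the pattern (+3, +5), (+3, -1) repeated.
step 5: apply (+3, +5) → (12, 4)
step 6: apply (+3, -1) → (15, 3)
step 7: apply (+3, +5) → (18, 8)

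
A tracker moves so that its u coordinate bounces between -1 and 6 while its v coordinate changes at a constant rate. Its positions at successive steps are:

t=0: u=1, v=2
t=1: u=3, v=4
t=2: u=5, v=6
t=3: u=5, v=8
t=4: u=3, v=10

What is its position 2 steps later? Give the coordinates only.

u=-1, v=14

The u coordinate travels 2 per step and bounces off the walls at -1 and 6.
  step 5: 3 → 1
  step 6: 1 → -1
The v coordinate changes by +2 each step: at step 6 it is 14.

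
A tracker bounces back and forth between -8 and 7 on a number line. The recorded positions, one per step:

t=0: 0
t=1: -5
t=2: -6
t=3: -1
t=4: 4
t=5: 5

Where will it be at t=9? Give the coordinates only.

-1

The value reflects between -8 and 7, moving 5 per step.
  step 6: 5 → 0
  step 7: 0 → -5
  step 8: -5 → -6
  step 9: -6 → -1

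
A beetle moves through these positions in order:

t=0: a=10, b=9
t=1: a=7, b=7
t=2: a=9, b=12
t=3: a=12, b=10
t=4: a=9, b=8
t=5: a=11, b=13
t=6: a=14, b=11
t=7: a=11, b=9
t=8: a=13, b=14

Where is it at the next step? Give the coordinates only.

Differencing gives (-3, -2), (+2, +5), (+3, -2), (-3, -2), (+2, +5), (+3, -2), (-3, -2), (+2, +5). This is the pattern (-3, -2), (+2, +5), (+3, -2) repeated.
step 9: apply (+3, -2) → a=16, b=12

a=16, b=12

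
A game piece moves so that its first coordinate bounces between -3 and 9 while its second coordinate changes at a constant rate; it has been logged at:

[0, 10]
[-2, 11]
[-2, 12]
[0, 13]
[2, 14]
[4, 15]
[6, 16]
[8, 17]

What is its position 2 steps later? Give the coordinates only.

[6, 19]

The first coordinate reflects between -3 and 9, moving 2 per step.
  step 8: 8 → 8
  step 9: 8 → 6
The second coordinate changes by +1 each step: at step 9 it is 19.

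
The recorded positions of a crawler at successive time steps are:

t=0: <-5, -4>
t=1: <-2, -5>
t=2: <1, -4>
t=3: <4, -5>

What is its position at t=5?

<10, -5>

First: linear, +3 per step → 10 at step 5.
Second: cycles through -4, -5 every 2 steps. Step 5 lands at position 1 of the cycle → -5.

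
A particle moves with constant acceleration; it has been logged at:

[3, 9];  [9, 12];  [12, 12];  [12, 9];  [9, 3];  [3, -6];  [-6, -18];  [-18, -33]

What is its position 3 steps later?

First differences are [+6, +3], [+3, +0], [+0, -3], [-3, -6], [-6, -9], [-9, -12], [-12, -15]; their common second difference is [-3, -3] (constant acceleration).
step 8: [-18, -33] + [-15, -18] → [-33, -51]
step 9: [-33, -51] + [-18, -21] → [-51, -72]
step 10: [-51, -72] + [-21, -24] → [-72, -96]

[-72, -96]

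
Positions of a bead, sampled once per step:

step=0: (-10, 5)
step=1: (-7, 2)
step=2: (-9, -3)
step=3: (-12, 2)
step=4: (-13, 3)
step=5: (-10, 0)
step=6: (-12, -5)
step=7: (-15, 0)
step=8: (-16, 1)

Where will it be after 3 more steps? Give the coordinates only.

Differencing gives (+3, -3), (-2, -5), (-3, +5), (-1, +1), (+3, -3), (-2, -5), (-3, +5), (-1, +1). This is the pattern (+3, -3), (-2, -5), (-3, +5), (-1, +1) repeated.
step 9: apply (+3, -3) → (-13, -2)
step 10: apply (-2, -5) → (-15, -7)
step 11: apply (-3, +5) → (-18, -2)

(-18, -2)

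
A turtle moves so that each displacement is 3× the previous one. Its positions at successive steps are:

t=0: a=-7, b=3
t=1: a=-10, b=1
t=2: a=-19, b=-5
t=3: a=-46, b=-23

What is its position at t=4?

Consecutive displacements (-3, -2), (-9, -6), (-27, -18) scale by a factor of 3 each step.
step 4: a=-46, b=-23 + (-81, -54) → a=-127, b=-77

a=-127, b=-77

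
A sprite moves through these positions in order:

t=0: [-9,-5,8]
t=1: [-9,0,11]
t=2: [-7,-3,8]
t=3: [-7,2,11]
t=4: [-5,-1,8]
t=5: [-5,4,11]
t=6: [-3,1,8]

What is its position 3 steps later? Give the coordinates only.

[-1,8,11]

Step-to-step displacements: [+0,+5,+3], [+2,-3,-3], [+0,+5,+3], [+2,-3,-3], [+0,+5,+3], [+2,-3,-3] — a repeating cycle of length 2.
step 7: apply [+0,+5,+3] → [-3,6,11]
step 8: apply [+2,-3,-3] → [-1,3,8]
step 9: apply [+0,+5,+3] → [-1,8,11]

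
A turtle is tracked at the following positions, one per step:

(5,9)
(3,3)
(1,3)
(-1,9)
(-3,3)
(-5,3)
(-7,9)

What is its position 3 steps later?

The first coordinate changes by -2 each step, so at step 9 it is 5 + 9·(-2) = -13.
The second coordinate repeats the cycle [9, 3, 3] with period 3; step 9 mod 3 = 0, giving 9.

(-13,9)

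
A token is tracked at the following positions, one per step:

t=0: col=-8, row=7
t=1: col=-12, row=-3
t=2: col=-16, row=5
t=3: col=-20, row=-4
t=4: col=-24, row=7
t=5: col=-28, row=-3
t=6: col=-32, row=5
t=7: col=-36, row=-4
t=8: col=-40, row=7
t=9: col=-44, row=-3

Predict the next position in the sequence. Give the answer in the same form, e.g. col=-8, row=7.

col=-48, row=5

Col: linear, -4 per step → -48 at step 10.
Row: cycles through 7, -3, 5, -4 every 4 steps. Step 10 lands at position 2 of the cycle → 5.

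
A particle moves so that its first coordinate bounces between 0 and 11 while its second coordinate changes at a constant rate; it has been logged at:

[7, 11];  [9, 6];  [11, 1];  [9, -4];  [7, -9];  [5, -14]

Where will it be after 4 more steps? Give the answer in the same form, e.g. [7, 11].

[3, -34]

The first coordinate travels 2 per step and bounces off the walls at 0 and 11.
  step 6: 5 → 3
  step 7: 3 → 1
  step 8: 1 → 1
  step 9: 1 → 3
The second coordinate changes by -5 each step: at step 9 it is -34.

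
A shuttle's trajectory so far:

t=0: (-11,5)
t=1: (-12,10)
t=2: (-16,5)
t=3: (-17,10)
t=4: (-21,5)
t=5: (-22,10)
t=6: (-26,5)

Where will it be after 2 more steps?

(-31,5)

Step-to-step displacements: (-1,+5), (-4,-5), (-1,+5), (-4,-5), (-1,+5), (-4,-5) — a repeating cycle of length 2.
step 7: apply (-1,+5) → (-27,10)
step 8: apply (-4,-5) → (-31,5)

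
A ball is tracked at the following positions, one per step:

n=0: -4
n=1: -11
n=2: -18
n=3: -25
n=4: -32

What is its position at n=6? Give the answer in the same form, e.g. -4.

-46

Each step adds -7 to the position.
step 5: -32 − 7 → -39
step 6: -39 − 7 → -46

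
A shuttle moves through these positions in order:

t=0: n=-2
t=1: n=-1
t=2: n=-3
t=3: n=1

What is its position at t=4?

The jumps are +1, -2, +4 — a geometric progression with ratio -2.
step 4: 1 − 8 → n=-7

n=-7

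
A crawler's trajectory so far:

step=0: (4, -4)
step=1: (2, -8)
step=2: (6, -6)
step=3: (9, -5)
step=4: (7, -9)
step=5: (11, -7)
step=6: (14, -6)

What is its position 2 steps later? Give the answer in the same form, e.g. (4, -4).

(16, -8)

Differencing gives (-2, -4), (+4, +2), (+3, +1), (-2, -4), (+4, +2), (+3, +1). This is the pattern (-2, -4), (+4, +2), (+3, +1) repeated.
step 7: apply (-2, -4) → (12, -10)
step 8: apply (+4, +2) → (16, -8)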